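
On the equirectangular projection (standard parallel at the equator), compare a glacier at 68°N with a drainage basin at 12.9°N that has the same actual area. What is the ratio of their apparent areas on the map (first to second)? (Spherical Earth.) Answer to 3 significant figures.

For the equirectangular projection with φ₀ = 0 (plate carrée), h = 1 along meridians and k = sec φ along parallels.
Areal scale at 68°: h·k = 1.000 × 2.669 = 2.669.
Areal scale at 12.9°: h·k = 1.000 × 1.026 = 1.026.
Ratio = 2.669/1.026 ≈ 2.60.

2.60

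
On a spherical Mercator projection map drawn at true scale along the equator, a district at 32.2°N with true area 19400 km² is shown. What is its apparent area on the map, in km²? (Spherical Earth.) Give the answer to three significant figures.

27100 km²

The Mercator projection is conformal; its linear scale factor is the same in every direction and equals sec φ = 1/cos φ.
Areal scale = k² = sec²φ = 1/cos²(32.2°) = 1/0.8462² = 1.397.
Apparent area = 19400 × 1.397 ≈ 27100 km².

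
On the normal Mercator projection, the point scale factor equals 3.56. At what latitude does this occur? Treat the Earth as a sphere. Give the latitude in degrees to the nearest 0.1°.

Mercator scale is k = sec φ = 1/cos φ.
1/cos φ = 3.56  ⇒  cos φ = 0.2809  ⇒  φ = arccos(0.2809) ≈ 73.7°.

73.7°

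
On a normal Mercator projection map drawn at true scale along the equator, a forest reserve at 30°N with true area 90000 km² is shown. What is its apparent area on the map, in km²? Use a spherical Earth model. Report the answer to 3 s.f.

120000 km²

For Mercator, h = k = sec φ (a conformal cylindrical projection has a single point scale, 1/cos φ).
Areal scale = k² = sec²φ = 1/cos²(30°) = 1/0.8660² = 1.333.
Apparent area = 90000 × 1.333 ≈ 120000 km².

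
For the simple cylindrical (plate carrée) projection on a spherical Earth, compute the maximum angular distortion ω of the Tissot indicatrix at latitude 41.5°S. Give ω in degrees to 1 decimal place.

16.5°

Plate carrée maps x = Rλ, y = Rφ. The meridian scale is h = 1 and the parallel scale is k = 1/cos φ = sec φ.
At 41.5°: h = 1.000, k = 1.335; principal scales a = 1.335, b = 1.000.
sin(ω/2) = (a − b)/(a + b) = 0.3352/2.335 = 0.1435, so ω = 2 arcsin(0.1435) ≈ 16.5°.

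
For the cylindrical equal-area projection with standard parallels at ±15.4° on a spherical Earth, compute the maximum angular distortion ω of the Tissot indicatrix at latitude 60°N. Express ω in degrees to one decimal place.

For cylindrical equal-area with standard parallel φ₀, h = cos φ / cos φ₀ and k = cos φ₀ / cos φ, so h·k = 1.
At 60°: h = 0.5186, k = 1.928; principal scales a = 1.928, b = 0.5186.
sin(ω/2) = (a − b)/(a + b) = 1.410/2.447 = 0.5761, so ω = 2 arcsin(0.5761) ≈ 70.4°.

70.4°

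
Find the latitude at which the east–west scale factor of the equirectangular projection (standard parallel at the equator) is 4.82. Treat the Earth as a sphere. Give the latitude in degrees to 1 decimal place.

78.0°

Plate carrée: h = 1, k = sec φ along parallels.
sec φ = 4.82  ⇒  cos φ = 0.2075  ⇒  φ ≈ 78.0°.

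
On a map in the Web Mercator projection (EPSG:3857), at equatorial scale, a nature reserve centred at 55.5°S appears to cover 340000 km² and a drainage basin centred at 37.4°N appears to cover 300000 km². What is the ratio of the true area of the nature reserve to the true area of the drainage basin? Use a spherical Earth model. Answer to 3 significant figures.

0.576

On Mercator the areal scale is sec²φ, so true area = apparent × cos²φ.
True area of nature reserve: 340000 × cos²(55.5°) = 340000 × 0.3208 = 109100 km².
True area of drainage basin: 300000 × cos²(37.4°) = 300000 × 0.6311 = 189300 km².
Ratio = 109100 / 189300 ≈ 0.576.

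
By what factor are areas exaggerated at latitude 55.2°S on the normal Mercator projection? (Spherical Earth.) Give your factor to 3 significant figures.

3.07

The Mercator projection is conformal; its linear scale factor is the same in every direction and equals sec φ = 1/cos φ.
Areal scale = k² = sec²φ = 1/cos²(55.2°) = 1/0.5707² = 3.070.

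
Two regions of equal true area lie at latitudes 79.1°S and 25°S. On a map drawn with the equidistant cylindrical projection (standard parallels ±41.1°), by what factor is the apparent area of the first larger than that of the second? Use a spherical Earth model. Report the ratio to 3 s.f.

4.79

In the equirectangular projection with standard parallel φ₀ = 41.1° (x = Rλ cos φ₀, y = Rφ), meridians are true-scale (h = 1) and the parallel scale is k = cos φ₀ / cos φ.
Areal scale at 79.1°: h·k = 1.000 × 3.985 = 3.985.
Areal scale at 25°: h·k = 1.000 × 0.8315 = 0.8315.
Ratio = 3.985/0.8315 ≈ 4.79.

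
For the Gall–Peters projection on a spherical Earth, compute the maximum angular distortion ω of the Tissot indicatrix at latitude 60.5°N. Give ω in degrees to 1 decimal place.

40.6°

The Gall–Peters projection is cylindrical equal-area with φ₀ = 45°. Cylindrical equal-area (φ₀ = 45°): h = cos φ / cos 45° along meridians, k = cos 45° / cos φ along parallels; h·k = 1.
At 60.5°: h = 0.6964, k = 1.436; principal scales a = 1.436, b = 0.6964.
sin(ω/2) = (a − b)/(a + b) = 0.7396/2.132 = 0.3468, so ω = 2 arcsin(0.3468) ≈ 40.6°.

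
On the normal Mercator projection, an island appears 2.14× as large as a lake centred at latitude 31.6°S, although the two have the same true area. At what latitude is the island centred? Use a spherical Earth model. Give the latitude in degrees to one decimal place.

54.4°

For equal true areas on Mercator, apparent areas scale as sec²φ, so the ratio is cos²φ₂ / cos²φ₁.
cos²φ₂ / cos²φ₁ = 2.14  ⇒  cos φ₁ = cos 31.6° / √2.14 = 0.8517/1.463 = 0.5822.
φ₁ = arccos(0.5822) ≈ 54.4°.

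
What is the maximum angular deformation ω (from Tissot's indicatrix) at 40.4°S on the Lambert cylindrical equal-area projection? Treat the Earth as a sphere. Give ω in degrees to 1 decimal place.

30.8°

The Lambert cylindrical equal-area projection is the cylindrical equal-area projection with its standard parallel at the equator (φ₀ = 0). A cylindrical equal-area projection with standard parallel φ₀ has meridian scale h = cos φ / cos φ₀ and parallel scale k = cos φ₀ / cos φ (so areas are preserved, h·k = 1).
At 40.4°: h = 0.7615, k = 1.313; principal scales a = 1.313, b = 0.7615.
sin(ω/2) = (a − b)/(a + b) = 0.5516/2.075 = 0.2659, so ω = 2 arcsin(0.2659) ≈ 30.8°.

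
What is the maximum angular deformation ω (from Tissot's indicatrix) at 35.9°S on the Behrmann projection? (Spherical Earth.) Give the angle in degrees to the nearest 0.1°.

The Behrmann projection is cylindrical equal-area with φ₀ = 30°. Cylindrical equal-area (φ₀ = 30°): h = cos φ / cos 30° along meridians, k = cos 30° / cos φ along parallels; h·k = 1.
At 35.9°: h = 0.9354, k = 1.069; principal scales a = 1.069, b = 0.9354.
sin(ω/2) = (a − b)/(a + b) = 0.1338/2.004 = 0.06673, so ω = 2 arcsin(0.06673) ≈ 7.7°.

7.7°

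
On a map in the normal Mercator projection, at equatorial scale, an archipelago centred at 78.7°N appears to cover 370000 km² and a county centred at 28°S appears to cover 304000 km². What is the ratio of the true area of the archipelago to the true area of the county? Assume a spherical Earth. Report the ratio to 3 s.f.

0.0599

On Mercator the areal scale is sec²φ, so true area = apparent × cos²φ.
True area of archipelago: 370000 × cos²(78.7°) = 370000 × 0.03839 = 14210 km².
True area of county: 304000 × cos²(28°) = 304000 × 0.7796 = 237000 km².
Ratio = 14210 / 237000 ≈ 0.0599.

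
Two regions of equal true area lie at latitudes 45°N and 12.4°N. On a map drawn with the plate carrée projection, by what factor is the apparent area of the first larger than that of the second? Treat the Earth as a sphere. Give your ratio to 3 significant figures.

1.38

Plate carrée maps x = Rλ, y = Rφ. The meridian scale is h = 1 and the parallel scale is k = 1/cos φ = sec φ.
Areal scale at 45°: h·k = 1.000 × 1.414 = 1.414.
Areal scale at 12.4°: h·k = 1.000 × 1.024 = 1.024.
Ratio = 1.414/1.024 ≈ 1.38.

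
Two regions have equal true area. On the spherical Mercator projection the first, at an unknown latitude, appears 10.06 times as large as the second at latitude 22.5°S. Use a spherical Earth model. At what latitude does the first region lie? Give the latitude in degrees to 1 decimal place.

73.1°

Mercator areal scale is sec²φ, so apparent-area ratio = sec²φ₁ / sec²φ₂ = cos²φ₂ / cos²φ₁.
cos²φ₂ / cos²φ₁ = 10.06  ⇒  cos φ₁ = cos 22.5° / √10.06 = 0.9239/3.172 = 0.2913.
φ₁ = arccos(0.2913) ≈ 73.1°.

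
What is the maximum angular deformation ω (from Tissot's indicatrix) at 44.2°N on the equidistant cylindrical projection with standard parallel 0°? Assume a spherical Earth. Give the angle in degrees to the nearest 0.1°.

19.0°

For the equirectangular projection with φ₀ = 0 (plate carrée), h = 1 along meridians and k = sec φ along parallels.
At 44.2°: h = 1.000, k = 1.395; principal scales a = 1.395, b = 1.000.
sin(ω/2) = (a − b)/(a + b) = 0.3949/2.395 = 0.1649, so ω = 2 arcsin(0.1649) ≈ 19.0°.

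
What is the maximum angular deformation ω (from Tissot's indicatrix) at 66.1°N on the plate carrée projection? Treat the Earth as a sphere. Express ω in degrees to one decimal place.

50.1°

For the equirectangular projection with φ₀ = 0 (plate carrée), h = 1 along meridians and k = sec φ along parallels.
At 66.1°: h = 1.000, k = 2.468; principal scales a = 2.468, b = 1.000.
sin(ω/2) = (a − b)/(a + b) = 1.468/3.468 = 0.4233, so ω = 2 arcsin(0.4233) ≈ 50.1°.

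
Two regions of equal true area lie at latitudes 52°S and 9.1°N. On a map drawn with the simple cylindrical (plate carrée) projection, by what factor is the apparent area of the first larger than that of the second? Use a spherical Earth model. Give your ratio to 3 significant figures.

1.60

In the plate carrée (x = Rλ, y = Rφ), meridians are true-scale (h = 1) and parallels are stretched by k = sec φ.
Areal scale at 52°: h·k = 1.000 × 1.624 = 1.624.
Areal scale at 9.1°: h·k = 1.000 × 1.013 = 1.013.
Ratio = 1.624/1.013 ≈ 1.60.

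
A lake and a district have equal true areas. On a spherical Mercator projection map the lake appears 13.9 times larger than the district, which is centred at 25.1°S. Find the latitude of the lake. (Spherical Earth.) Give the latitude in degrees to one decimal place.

75.9°

Mercator areal scale is sec²φ, so apparent-area ratio = sec²φ₁ / sec²φ₂ = cos²φ₂ / cos²φ₁.
cos²φ₂ / cos²φ₁ = 13.9  ⇒  cos φ₁ = cos 25.1° / √13.9 = 0.9056/3.728 = 0.2429.
φ₁ = arccos(0.2429) ≈ 75.9°.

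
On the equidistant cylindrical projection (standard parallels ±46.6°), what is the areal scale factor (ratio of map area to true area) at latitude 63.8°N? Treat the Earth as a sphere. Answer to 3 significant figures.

1.56

The equidistant cylindrical projection with φ₀ = 46.6° has h = 1 (meridians true) and k = cos φ₀ / cos φ along parallels.
Areal scale = h·k = 1 × cos φ₀ / cos φ; at 63.8°, h = 1.000, k = 1.556, so h·k = 1.556.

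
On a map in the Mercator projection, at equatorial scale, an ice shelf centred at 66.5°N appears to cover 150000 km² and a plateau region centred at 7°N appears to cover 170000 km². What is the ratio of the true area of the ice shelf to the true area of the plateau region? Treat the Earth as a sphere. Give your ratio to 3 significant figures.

On Mercator the areal scale is sec²φ, so true area = apparent × cos²φ.
True area of ice shelf: 150000 × cos²(66.5°) = 150000 × 0.1590 = 23850 km².
True area of plateau region: 170000 × cos²(7°) = 170000 × 0.9851 = 167500 km².
Ratio = 23850 / 167500 ≈ 0.142.

0.142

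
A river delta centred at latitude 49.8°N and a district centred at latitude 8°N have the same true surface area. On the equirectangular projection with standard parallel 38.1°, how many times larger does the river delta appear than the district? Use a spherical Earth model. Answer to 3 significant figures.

The equidistant cylindrical projection with φ₀ = 38.1° has h = 1 (meridians true) and k = cos φ₀ / cos φ along parallels.
Areal scale at 49.8°: h·k = 1.000 × 1.219 = 1.219.
Areal scale at 8°: h·k = 1.000 × 0.7947 = 0.7947.
Ratio = 1.219/0.7947 ≈ 1.53.

1.53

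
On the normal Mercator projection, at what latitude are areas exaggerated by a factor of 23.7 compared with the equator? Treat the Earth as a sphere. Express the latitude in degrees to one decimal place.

78.1°

Mercator areal scale is sec²φ.
sec²φ = 23.7  ⇒  cos²φ = 0.04219  ⇒  cos φ = 0.2054.
φ = arccos(0.2054) ≈ 78.1°.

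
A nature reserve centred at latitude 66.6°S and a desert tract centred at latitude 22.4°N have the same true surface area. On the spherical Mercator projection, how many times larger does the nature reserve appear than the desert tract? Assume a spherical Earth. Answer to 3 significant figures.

On Mercator, area is exaggerated by sec²φ = 1/cos²φ.
At 66.6°: sec²(66.6°) = 1/0.3971² = 6.340.
At 22.4°: sec²(22.4°) = 1/0.9245² = 1.170.
Ratio = 6.340/1.170 = cos²(22.4°)/cos²(66.6°) ≈ 5.42.

5.42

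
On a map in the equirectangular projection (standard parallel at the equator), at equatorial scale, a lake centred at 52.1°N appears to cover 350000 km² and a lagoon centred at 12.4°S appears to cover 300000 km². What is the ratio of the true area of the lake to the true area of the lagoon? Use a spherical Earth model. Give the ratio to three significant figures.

0.734

On the plate carrée, areal scale = h·k = 1 × sec φ, so true area = apparent × cos φ.
True area of lake: 350000 × cos(52.1°) = 350000 × 0.6143 = 215000 km².
True area of lagoon: 300000 × cos(12.4°) = 300000 × 0.9767 = 293000 km².
Ratio = 215000 / 293000 ≈ 0.734.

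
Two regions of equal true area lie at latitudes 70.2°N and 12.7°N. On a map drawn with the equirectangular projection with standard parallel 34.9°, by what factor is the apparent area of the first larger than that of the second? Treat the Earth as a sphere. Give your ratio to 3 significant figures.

In the equirectangular projection with standard parallel φ₀ = 34.9° (x = Rλ cos φ₀, y = Rφ), meridians are true-scale (h = 1) and the parallel scale is k = cos φ₀ / cos φ.
Areal scale at 70.2°: h·k = 1.000 × 2.421 = 2.421.
Areal scale at 12.7°: h·k = 1.000 × 0.8407 = 0.8407.
Ratio = 2.421/0.8407 ≈ 2.88.

2.88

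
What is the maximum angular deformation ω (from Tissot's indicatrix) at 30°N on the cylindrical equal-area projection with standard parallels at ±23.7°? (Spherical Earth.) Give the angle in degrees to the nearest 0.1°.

6.4°

A cylindrical equal-area projection with standard parallel φ₀ has meridian scale h = cos φ / cos φ₀ and parallel scale k = cos φ₀ / cos φ (so areas are preserved, h·k = 1).
At 30°: h = 0.9458, k = 1.057; principal scales a = 1.057, b = 0.9458.
sin(ω/2) = (a − b)/(a + b) = 0.1115/2.003 = 0.05568, so ω = 2 arcsin(0.05568) ≈ 6.4°.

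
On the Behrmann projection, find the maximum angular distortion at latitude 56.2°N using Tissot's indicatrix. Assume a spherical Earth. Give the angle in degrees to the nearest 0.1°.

The Behrmann projection is cylindrical equal-area with φ₀ = 30°. A cylindrical equal-area projection with standard parallel φ₀ has meridian scale h = cos φ / cos φ₀ and parallel scale k = cos φ₀ / cos φ (so areas are preserved, h·k = 1).
At 56.2°: h = 0.6424, k = 1.557; principal scales a = 1.557, b = 0.6424.
sin(ω/2) = (a − b)/(a + b) = 0.9144/2.199 = 0.4158, so ω = 2 arcsin(0.4158) ≈ 49.1°.

49.1°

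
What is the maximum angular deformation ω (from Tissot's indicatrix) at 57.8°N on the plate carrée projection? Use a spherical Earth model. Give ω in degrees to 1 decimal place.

For the equirectangular projection with φ₀ = 0 (plate carrée), h = 1 along meridians and k = sec φ along parallels.
At 57.8°: h = 1.000, k = 1.877; principal scales a = 1.877, b = 1.000.
sin(ω/2) = (a − b)/(a + b) = 0.8766/2.877 = 0.3047, so ω = 2 arcsin(0.3047) ≈ 35.5°.

35.5°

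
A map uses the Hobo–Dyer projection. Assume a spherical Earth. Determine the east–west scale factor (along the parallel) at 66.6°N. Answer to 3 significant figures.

2.00

Hobo–Dyer is a cylindrical equal-area projection with standard parallels at ±37.5°. Cylindrical equal-area (φ₀ = 37.5°): h = cos φ / cos 37.5° along meridians, k = cos 37.5° / cos φ along parallels; h·k = 1.
k = cos 37.5° / cos 66.6° = 0.7934/0.3971 = 1.998.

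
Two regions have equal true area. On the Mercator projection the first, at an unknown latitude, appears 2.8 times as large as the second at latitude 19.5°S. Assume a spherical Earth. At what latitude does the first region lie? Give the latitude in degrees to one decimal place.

55.7°

For equal true areas on Mercator, apparent areas scale as sec²φ, so the ratio is cos²φ₂ / cos²φ₁.
cos²φ₂ / cos²φ₁ = 2.8  ⇒  cos φ₁ = cos 19.5° / √2.8 = 0.9426/1.673 = 0.5633.
φ₁ = arccos(0.5633) ≈ 55.7°.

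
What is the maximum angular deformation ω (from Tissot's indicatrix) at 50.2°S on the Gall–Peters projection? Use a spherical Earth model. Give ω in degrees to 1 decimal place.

The Gall–Peters projection is cylindrical equal-area with φ₀ = 45°. For cylindrical equal-area with standard parallel φ₀, h = cos φ / cos φ₀ and k = cos φ₀ / cos φ, so h·k = 1.
At 50.2°: h = 0.9053, k = 1.105; principal scales a = 1.105, b = 0.9053.
sin(ω/2) = (a − b)/(a + b) = 0.1994/2.010 = 0.09921, so ω = 2 arcsin(0.09921) ≈ 11.4°.

11.4°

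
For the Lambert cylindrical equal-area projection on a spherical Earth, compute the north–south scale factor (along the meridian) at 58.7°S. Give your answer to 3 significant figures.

The Lambert cylindrical equal-area projection is the cylindrical equal-area projection with its standard parallel at the equator (φ₀ = 0). Cylindrical equal-area (φ₀ = 0°): h = cos φ / cos 0° along meridians, k = cos 0° / cos φ along parallels; h·k = 1.
h = cos 58.7° / cos 0° = 0.5195/1.000 = 0.5195.

0.520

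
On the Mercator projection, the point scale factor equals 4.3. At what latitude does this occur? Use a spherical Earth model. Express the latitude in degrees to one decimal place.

Mercator scale is k = sec φ = 1/cos φ.
1/cos φ = 4.3  ⇒  cos φ = 0.2326  ⇒  φ = arccos(0.2326) ≈ 76.6°.

76.6°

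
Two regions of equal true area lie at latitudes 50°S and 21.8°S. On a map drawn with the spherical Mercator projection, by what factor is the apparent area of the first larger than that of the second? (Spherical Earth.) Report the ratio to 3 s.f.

2.09

Mercator areal scale is sec²φ.
At 50°: sec²(50°) = 1/0.6428² = 2.420.
At 21.8°: sec²(21.8°) = 1/0.9285² = 1.160.
Ratio = 2.420/1.160 = cos²(21.8°)/cos²(50°) ≈ 2.09.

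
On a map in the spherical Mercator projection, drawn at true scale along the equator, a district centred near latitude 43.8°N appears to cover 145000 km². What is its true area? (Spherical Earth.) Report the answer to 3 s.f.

Mercator is conformal, so the point scale is isotropic: h = k = sec φ = 1/cos φ.
Areal scale = k² = sec²φ = 1/cos²(43.8°) = 1/0.7218² = 1.920.
True area = apparent / (areal scale) = 145000 / 1.920 ≈ 75500 km².

75500 km²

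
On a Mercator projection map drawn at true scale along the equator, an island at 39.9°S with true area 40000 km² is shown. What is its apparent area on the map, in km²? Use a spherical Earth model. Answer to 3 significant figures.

Mercator is conformal, so the point scale is isotropic: h = k = sec φ = 1/cos φ.
Areal scale = k² = sec²φ = 1/cos²(39.9°) = 1/0.7672² = 1.699.
Apparent area = 40000 × 1.699 ≈ 68000 km².

68000 km²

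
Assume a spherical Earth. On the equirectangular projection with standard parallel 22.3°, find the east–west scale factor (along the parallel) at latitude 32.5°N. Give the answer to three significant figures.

In the equirectangular projection with standard parallel φ₀ = 22.3° (x = Rλ cos φ₀, y = Rφ), meridians are true-scale (h = 1) and the parallel scale is k = cos φ₀ / cos φ.
k = cos 22.3° / cos 32.5° = 0.9252/0.8434 = 1.097.

1.10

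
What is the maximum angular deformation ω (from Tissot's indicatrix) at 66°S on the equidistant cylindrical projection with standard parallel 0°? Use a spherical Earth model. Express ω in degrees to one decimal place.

49.9°

For the equirectangular projection with φ₀ = 0 (plate carrée), h = 1 along meridians and k = sec φ along parallels.
At 66°: h = 1.000, k = 2.459; principal scales a = 2.459, b = 1.000.
sin(ω/2) = (a − b)/(a + b) = 1.459/3.459 = 0.4217, so ω = 2 arcsin(0.4217) ≈ 49.9°.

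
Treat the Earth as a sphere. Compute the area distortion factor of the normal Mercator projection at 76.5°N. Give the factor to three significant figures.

18.3

The Mercator projection is conformal; its linear scale factor is the same in every direction and equals sec φ = 1/cos φ.
Areal scale = k² = sec²φ = 1/cos²(76.5°) = 1/0.2334² = 18.35.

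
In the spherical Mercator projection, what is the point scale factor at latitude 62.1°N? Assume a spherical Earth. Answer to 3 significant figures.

Mercator is conformal, so the point scale is isotropic: h = k = sec φ = 1/cos φ.
k = 1/cos 62.1° = 1/0.4679 = 2.137.

2.14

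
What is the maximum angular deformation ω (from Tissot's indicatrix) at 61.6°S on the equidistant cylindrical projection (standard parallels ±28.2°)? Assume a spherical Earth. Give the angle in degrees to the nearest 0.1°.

The equidistant cylindrical projection with φ₀ = 28.2° has h = 1 (meridians true) and k = cos φ₀ / cos φ along parallels.
At 61.6°: h = 1.000, k = 1.853; principal scales a = 1.853, b = 1.000.
sin(ω/2) = (a − b)/(a + b) = 0.8529/2.853 = 0.2990, so ω = 2 arcsin(0.2990) ≈ 34.8°.

34.8°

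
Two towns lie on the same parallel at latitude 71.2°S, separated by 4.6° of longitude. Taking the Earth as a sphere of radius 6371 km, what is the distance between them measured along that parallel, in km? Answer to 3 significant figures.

165 km

Arc length along a parallel = R cos φ · Δλ (with Δλ in radians).
= 6371 × cos 71.2° × (4.6° × π/180) = 6371 × 0.3223 × 0.08029 ≈ 165 km.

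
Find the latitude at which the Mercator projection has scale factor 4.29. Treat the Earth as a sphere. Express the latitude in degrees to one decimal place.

Mercator scale is k = sec φ = 1/cos φ.
1/cos φ = 4.29  ⇒  cos φ = 0.2331  ⇒  φ = arccos(0.2331) ≈ 76.5°.

76.5°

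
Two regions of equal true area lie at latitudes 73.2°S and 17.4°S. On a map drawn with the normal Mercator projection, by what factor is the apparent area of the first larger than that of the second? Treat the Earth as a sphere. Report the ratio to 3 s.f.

On Mercator, area is exaggerated by sec²φ = 1/cos²φ.
At 73.2°: sec²(73.2°) = 1/0.2890² = 11.97.
At 17.4°: sec²(17.4°) = 1/0.9542² = 1.098.
Ratio = 11.97/1.098 = cos²(17.4°)/cos²(73.2°) ≈ 10.9.

10.9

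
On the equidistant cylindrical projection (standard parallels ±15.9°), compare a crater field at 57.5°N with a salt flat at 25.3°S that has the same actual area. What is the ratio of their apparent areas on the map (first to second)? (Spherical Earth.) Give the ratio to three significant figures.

1.68

The equidistant cylindrical projection with φ₀ = 15.9° has h = 1 (meridians true) and k = cos φ₀ / cos φ along parallels.
Areal scale at 57.5°: h·k = 1.000 × 1.790 = 1.790.
Areal scale at 25.3°: h·k = 1.000 × 1.064 = 1.064.
Ratio = 1.790/1.064 ≈ 1.68.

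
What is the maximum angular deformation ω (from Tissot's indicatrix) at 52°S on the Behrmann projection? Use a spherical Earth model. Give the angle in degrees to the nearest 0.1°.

38.4°

The Behrmann projection is cylindrical equal-area with φ₀ = 30°. For cylindrical equal-area with standard parallel φ₀, h = cos φ / cos φ₀ and k = cos φ₀ / cos φ, so h·k = 1.
At 52°: h = 0.7109, k = 1.407; principal scales a = 1.407, b = 0.7109.
sin(ω/2) = (a − b)/(a + b) = 0.6958/2.118 = 0.3286, so ω = 2 arcsin(0.3286) ≈ 38.4°.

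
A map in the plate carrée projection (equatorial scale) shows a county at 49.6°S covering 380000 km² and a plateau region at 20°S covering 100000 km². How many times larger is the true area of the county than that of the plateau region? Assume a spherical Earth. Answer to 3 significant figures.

On the plate carrée, areal scale = h·k = 1 × sec φ, so true area = apparent × cos φ.
True area of county: 380000 × cos(49.6°) = 380000 × 0.6481 = 246300 km².
True area of plateau region: 100000 × cos(20°) = 100000 × 0.9397 = 93970 km².
Ratio = 246300 / 93970 ≈ 2.62.

2.62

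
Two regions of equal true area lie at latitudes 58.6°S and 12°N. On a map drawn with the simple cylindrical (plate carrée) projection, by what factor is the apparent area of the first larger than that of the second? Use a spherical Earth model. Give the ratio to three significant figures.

Plate carrée maps x = Rλ, y = Rφ. The meridian scale is h = 1 and the parallel scale is k = 1/cos φ = sec φ.
Areal scale at 58.6°: h·k = 1.000 × 1.919 = 1.919.
Areal scale at 12°: h·k = 1.000 × 1.022 = 1.022.
Ratio = 1.919/1.022 ≈ 1.88.

1.88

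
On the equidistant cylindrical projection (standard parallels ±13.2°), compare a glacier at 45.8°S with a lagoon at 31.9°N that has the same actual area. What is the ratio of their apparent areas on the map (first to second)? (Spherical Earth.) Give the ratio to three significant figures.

In the equirectangular projection with standard parallel φ₀ = 13.2° (x = Rλ cos φ₀, y = Rφ), meridians are true-scale (h = 1) and the parallel scale is k = cos φ₀ / cos φ.
Areal scale at 45.8°: h·k = 1.000 × 1.396 = 1.396.
Areal scale at 31.9°: h·k = 1.000 × 1.147 = 1.147.
Ratio = 1.396/1.147 ≈ 1.22.

1.22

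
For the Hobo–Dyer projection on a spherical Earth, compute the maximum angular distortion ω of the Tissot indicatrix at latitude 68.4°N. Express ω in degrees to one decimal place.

80.4°

The Hobo–Dyer projection is cylindrical equal-area with φ₀ = 37.5°. A cylindrical equal-area projection with standard parallel φ₀ has meridian scale h = cos φ / cos φ₀ and parallel scale k = cos φ₀ / cos φ (so areas are preserved, h·k = 1).
At 68.4°: h = 0.4640, k = 2.155; principal scales a = 2.155, b = 0.4640.
sin(ω/2) = (a − b)/(a + b) = 1.691/2.619 = 0.6457, so ω = 2 arcsin(0.6457) ≈ 80.4°.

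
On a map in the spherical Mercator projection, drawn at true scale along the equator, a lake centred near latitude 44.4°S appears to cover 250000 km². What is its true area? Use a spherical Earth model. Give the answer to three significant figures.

128000 km²

Mercator is conformal, so the point scale is isotropic: h = k = sec φ = 1/cos φ.
Areal scale = k² = sec²φ = 1/cos²(44.4°) = 1/0.7145² = 1.959.
True area = apparent / (areal scale) = 250000 / 1.959 ≈ 128000 km².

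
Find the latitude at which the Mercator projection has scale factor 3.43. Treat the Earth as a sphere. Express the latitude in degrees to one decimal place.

Mercator scale is k = sec φ = 1/cos φ.
1/cos φ = 3.43  ⇒  cos φ = 0.2915  ⇒  φ = arccos(0.2915) ≈ 73.0°.

73.0°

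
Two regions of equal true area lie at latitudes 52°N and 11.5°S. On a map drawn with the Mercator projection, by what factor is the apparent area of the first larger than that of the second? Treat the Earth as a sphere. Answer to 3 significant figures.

2.53

Mercator is conformal with k = sec φ, so areal scale = k² = sec²φ.
At 52°: sec²(52°) = 1/0.6157² = 2.638.
At 11.5°: sec²(11.5°) = 1/0.9799² = 1.041.
Ratio = 2.638/1.041 = cos²(11.5°)/cos²(52°) ≈ 2.53.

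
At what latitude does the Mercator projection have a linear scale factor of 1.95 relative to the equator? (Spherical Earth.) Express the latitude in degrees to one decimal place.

Mercator scale is k = sec φ = 1/cos φ.
1/cos φ = 1.95  ⇒  cos φ = 0.5128  ⇒  φ = arccos(0.5128) ≈ 59.1°.

59.1°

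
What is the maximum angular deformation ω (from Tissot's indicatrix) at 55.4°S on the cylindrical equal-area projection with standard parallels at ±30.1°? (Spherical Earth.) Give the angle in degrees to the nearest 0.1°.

A cylindrical equal-area projection with standard parallel φ₀ has meridian scale h = cos φ / cos φ₀ and parallel scale k = cos φ₀ / cos φ (so areas are preserved, h·k = 1).
At 55.4°: h = 0.6564, k = 1.524; principal scales a = 1.524, b = 0.6564.
sin(ω/2) = (a − b)/(a + b) = 0.8672/2.180 = 0.3978, so ω = 2 arcsin(0.3978) ≈ 46.9°.

46.9°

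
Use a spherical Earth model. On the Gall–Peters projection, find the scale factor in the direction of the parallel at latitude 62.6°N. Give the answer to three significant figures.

1.54

Gall–Peters is a cylindrical equal-area projection with standard parallels at ±45°. A cylindrical equal-area projection with standard parallel φ₀ has meridian scale h = cos φ / cos φ₀ and parallel scale k = cos φ₀ / cos φ (so areas are preserved, h·k = 1).
k = cos 45° / cos 62.6° = 0.7071/0.4602 = 1.537.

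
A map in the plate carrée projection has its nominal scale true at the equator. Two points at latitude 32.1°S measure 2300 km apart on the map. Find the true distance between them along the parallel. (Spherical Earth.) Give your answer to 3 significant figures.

1950 km

For the equirectangular projection with φ₀ = 0 (plate carrée), h = 1 along meridians and k = sec φ along parallels.
Along the parallel at 32.1°, map distances are exaggerated by k = sec 32.1° = 1.180.
True distance = 2300 / 1.180 = 2300 × cos 32.1° ≈ 1950 km.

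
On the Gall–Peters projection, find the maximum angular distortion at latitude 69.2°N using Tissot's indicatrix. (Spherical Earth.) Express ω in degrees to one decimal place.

73.3°

The Gall–Peters projection is cylindrical equal-area with φ₀ = 45°. A cylindrical equal-area projection with standard parallel φ₀ has meridian scale h = cos φ / cos φ₀ and parallel scale k = cos φ₀ / cos φ (so areas are preserved, h·k = 1).
At 69.2°: h = 0.5022, k = 1.991; principal scales a = 1.991, b = 0.5022.
sin(ω/2) = (a − b)/(a + b) = 1.489/2.493 = 0.5972, so ω = 2 arcsin(0.5972) ≈ 73.3°.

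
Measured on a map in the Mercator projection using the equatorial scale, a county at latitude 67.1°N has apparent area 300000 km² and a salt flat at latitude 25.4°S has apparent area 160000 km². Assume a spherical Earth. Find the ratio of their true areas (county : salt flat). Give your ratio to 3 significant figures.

0.348

Mercator's areal exaggeration is sec²φ; hence true area = (apparent area) · cos²φ.
True area of county: 300000 × cos²(67.1°) = 300000 × 0.1514 = 45430 km².
True area of salt flat: 160000 × cos²(25.4°) = 160000 × 0.8160 = 130600 km².
Ratio = 45430 / 130600 ≈ 0.348.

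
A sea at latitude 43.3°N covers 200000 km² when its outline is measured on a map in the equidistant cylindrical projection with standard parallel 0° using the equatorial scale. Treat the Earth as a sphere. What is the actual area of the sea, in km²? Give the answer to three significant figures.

146000 km²

For the equirectangular projection with φ₀ = 0 (plate carrée), h = 1 along meridians and k = sec φ along parallels.
Areal scale = h·k = 1 × sec φ; at 43.3°, h = 1.000, k = 1.374, so h·k = 1.374.
True area = apparent / (areal scale) = 200000 / 1.374 ≈ 146000 km².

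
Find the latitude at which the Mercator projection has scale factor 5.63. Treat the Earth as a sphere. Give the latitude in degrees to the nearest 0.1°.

Mercator scale is k = sec φ = 1/cos φ.
1/cos φ = 5.63  ⇒  cos φ = 0.1776  ⇒  φ = arccos(0.1776) ≈ 79.8°.

79.8°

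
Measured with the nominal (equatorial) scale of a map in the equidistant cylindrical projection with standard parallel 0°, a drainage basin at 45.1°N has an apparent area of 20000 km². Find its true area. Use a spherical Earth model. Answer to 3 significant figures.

14100 km²

Plate carrée maps x = Rλ, y = Rφ. The meridian scale is h = 1 and the parallel scale is k = 1/cos φ = sec φ.
Areal scale = h·k = 1 × sec φ; at 45.1°, h = 1.000, k = 1.417, so h·k = 1.417.
True area = apparent / (areal scale) = 20000 / 1.417 ≈ 14100 km².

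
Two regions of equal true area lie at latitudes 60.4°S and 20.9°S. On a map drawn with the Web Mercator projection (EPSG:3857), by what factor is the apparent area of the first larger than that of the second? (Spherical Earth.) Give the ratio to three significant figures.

3.58

Mercator areal scale is sec²φ.
At 60.4°: sec²(60.4°) = 1/0.4939² = 4.099.
At 20.9°: sec²(20.9°) = 1/0.9342² = 1.146.
Ratio = 4.099/1.146 = cos²(20.9°)/cos²(60.4°) ≈ 3.58.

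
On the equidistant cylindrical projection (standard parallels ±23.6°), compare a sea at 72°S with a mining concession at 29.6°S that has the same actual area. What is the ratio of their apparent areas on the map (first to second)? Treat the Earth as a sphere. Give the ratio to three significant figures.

With standard parallel φ₀ = 23.6°, the equirectangular projection gives x = Rλ cos φ₀, y = Rφ, so h = 1 and k = cos 23.6° / cos φ.
Areal scale at 72°: h·k = 1.000 × 2.965 = 2.965.
Areal scale at 29.6°: h·k = 1.000 × 1.054 = 1.054.
Ratio = 2.965/1.054 ≈ 2.81.

2.81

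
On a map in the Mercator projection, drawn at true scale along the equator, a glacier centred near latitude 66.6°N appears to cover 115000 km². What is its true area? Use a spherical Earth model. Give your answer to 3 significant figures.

The Mercator projection is conformal; its linear scale factor is the same in every direction and equals sec φ = 1/cos φ.
Areal scale = k² = sec²φ = 1/cos²(66.6°) = 1/0.3971² = 6.340.
True area = apparent / (areal scale) = 115000 / 6.340 ≈ 18100 km².

18100 km²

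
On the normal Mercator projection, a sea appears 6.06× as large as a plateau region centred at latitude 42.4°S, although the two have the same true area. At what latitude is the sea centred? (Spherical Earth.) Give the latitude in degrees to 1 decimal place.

Mercator areal scale is sec²φ, so apparent-area ratio = sec²φ₁ / sec²φ₂ = cos²φ₂ / cos²φ₁.
cos²φ₂ / cos²φ₁ = 6.06  ⇒  cos φ₁ = cos 42.4° / √6.06 = 0.7385/2.462 = 0.3000.
φ₁ = arccos(0.3000) ≈ 72.5°.

72.5°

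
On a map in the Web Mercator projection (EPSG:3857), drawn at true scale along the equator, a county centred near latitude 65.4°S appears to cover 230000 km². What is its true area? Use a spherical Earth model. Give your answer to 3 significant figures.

39900 km²

The Mercator projection is conformal; its linear scale factor is the same in every direction and equals sec φ = 1/cos φ.
Areal scale = k² = sec²φ = 1/cos²(65.4°) = 1/0.4163² = 5.771.
True area = apparent / (areal scale) = 230000 / 5.771 ≈ 39900 km².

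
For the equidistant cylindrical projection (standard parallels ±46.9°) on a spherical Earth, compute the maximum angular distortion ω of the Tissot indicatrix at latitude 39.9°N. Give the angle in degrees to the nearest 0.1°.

6.6°

In the equirectangular projection with standard parallel φ₀ = 46.9° (x = Rλ cos φ₀, y = Rφ), meridians are true-scale (h = 1) and the parallel scale is k = cos φ₀ / cos φ.
At 39.9°: h = 1.000, k = 0.8906; principal scales a = 1.000, b = 0.8906.
sin(ω/2) = (a − b)/(a + b) = 0.1094/1.891 = 0.05784, so ω = 2 arcsin(0.05784) ≈ 6.6°.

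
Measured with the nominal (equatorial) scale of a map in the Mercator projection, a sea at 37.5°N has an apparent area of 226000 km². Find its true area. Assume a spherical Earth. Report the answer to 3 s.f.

For Mercator, h = k = sec φ (a conformal cylindrical projection has a single point scale, 1/cos φ).
Areal scale = k² = sec²φ = 1/cos²(37.5°) = 1/0.7934² = 1.589.
True area = apparent / (areal scale) = 226000 / 1.589 ≈ 142000 km².

142000 km²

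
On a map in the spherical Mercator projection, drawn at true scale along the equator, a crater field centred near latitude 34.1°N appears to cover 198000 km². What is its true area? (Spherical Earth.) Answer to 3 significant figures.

The Mercator projection is conformal; its linear scale factor is the same in every direction and equals sec φ = 1/cos φ.
Areal scale = k² = sec²φ = 1/cos²(34.1°) = 1/0.8281² = 1.458.
True area = apparent / (areal scale) = 198000 / 1.458 ≈ 136000 km².

136000 km²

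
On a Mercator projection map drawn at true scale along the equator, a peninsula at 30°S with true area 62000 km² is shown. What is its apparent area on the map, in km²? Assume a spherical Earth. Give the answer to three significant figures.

82700 km²

The Mercator projection is conformal; its linear scale factor is the same in every direction and equals sec φ = 1/cos φ.
Areal scale = k² = sec²φ = 1/cos²(30°) = 1/0.8660² = 1.333.
Apparent area = 62000 × 1.333 ≈ 82700 km².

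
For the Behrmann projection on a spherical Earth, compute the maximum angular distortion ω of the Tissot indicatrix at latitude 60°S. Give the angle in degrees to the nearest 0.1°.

Behrmann is a cylindrical equal-area projection with standard parallels at ±30°. Cylindrical equal-area (φ₀ = 30°): h = cos φ / cos 30° along meridians, k = cos 30° / cos φ along parallels; h·k = 1.
At 60°: h = 0.5774, k = 1.732; principal scales a = 1.732, b = 0.5774.
sin(ω/2) = (a − b)/(a + b) = 1.155/2.309 = 0.5000, so ω = 2 arcsin(0.5000) ≈ 60.0°.

60.0°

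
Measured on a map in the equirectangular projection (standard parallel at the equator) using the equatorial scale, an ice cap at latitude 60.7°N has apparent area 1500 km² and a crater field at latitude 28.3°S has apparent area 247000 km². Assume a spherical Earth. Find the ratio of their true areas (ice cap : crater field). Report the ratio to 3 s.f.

0.00338

Plate carrée has h = 1 and k = sec φ, giving areal scale sec φ; true area = (apparent area) · cos φ.
True area of ice cap: 1500 × cos(60.7°) = 1500 × 0.4894 = 734.1 km².
True area of crater field: 247000 × cos(28.3°) = 247000 × 0.8805 = 217500 km².
Ratio = 734.1 / 217500 ≈ 0.00338.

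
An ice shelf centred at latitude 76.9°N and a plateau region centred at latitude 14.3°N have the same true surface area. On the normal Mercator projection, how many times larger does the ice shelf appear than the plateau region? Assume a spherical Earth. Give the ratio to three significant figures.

Mercator is conformal with k = sec φ, so areal scale = k² = sec²φ.
At 76.9°: sec²(76.9°) = 1/0.2267² = 19.47.
At 14.3°: sec²(14.3°) = 1/0.9690² = 1.065.
Ratio = 19.47/1.065 = cos²(14.3°)/cos²(76.9°) ≈ 18.3.

18.3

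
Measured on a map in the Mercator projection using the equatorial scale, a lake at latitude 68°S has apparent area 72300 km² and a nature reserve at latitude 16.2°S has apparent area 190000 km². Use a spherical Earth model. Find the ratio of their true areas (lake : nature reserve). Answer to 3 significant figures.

Mercator's areal exaggeration is sec²φ; hence true area = (apparent area) · cos²φ.
True area of lake: 72300 × cos²(68°) = 72300 × 0.1403 = 10150 km².
True area of nature reserve: 190000 × cos²(16.2°) = 190000 × 0.9222 = 175200 km².
Ratio = 10150 / 175200 ≈ 0.0579.

0.0579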